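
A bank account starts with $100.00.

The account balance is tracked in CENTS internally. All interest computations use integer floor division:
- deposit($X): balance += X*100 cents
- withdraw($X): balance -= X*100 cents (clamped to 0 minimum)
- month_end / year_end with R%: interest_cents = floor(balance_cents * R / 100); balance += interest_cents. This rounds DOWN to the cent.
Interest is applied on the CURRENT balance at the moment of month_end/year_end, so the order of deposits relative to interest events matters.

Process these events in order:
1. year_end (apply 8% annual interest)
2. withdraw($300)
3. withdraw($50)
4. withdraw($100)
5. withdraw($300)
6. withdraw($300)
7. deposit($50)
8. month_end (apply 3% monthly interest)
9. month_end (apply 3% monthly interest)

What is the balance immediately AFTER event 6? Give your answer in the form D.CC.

After 1 (year_end (apply 8% annual interest)): balance=$108.00 total_interest=$8.00
After 2 (withdraw($300)): balance=$0.00 total_interest=$8.00
After 3 (withdraw($50)): balance=$0.00 total_interest=$8.00
After 4 (withdraw($100)): balance=$0.00 total_interest=$8.00
After 5 (withdraw($300)): balance=$0.00 total_interest=$8.00
After 6 (withdraw($300)): balance=$0.00 total_interest=$8.00

Answer: 0.00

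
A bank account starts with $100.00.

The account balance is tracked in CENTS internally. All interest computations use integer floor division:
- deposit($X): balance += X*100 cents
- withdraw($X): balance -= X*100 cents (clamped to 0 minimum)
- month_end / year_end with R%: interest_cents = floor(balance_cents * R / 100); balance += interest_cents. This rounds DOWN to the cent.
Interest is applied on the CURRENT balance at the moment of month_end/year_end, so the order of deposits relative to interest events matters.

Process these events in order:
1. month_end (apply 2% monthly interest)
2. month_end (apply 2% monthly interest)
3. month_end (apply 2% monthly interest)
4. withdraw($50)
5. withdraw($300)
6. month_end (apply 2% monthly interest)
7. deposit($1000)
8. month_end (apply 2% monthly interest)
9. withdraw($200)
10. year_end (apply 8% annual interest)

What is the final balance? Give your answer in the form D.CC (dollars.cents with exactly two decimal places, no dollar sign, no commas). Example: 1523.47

Answer: 885.60

Derivation:
After 1 (month_end (apply 2% monthly interest)): balance=$102.00 total_interest=$2.00
After 2 (month_end (apply 2% monthly interest)): balance=$104.04 total_interest=$4.04
After 3 (month_end (apply 2% monthly interest)): balance=$106.12 total_interest=$6.12
After 4 (withdraw($50)): balance=$56.12 total_interest=$6.12
After 5 (withdraw($300)): balance=$0.00 total_interest=$6.12
After 6 (month_end (apply 2% monthly interest)): balance=$0.00 total_interest=$6.12
After 7 (deposit($1000)): balance=$1000.00 total_interest=$6.12
After 8 (month_end (apply 2% monthly interest)): balance=$1020.00 total_interest=$26.12
After 9 (withdraw($200)): balance=$820.00 total_interest=$26.12
After 10 (year_end (apply 8% annual interest)): balance=$885.60 total_interest=$91.72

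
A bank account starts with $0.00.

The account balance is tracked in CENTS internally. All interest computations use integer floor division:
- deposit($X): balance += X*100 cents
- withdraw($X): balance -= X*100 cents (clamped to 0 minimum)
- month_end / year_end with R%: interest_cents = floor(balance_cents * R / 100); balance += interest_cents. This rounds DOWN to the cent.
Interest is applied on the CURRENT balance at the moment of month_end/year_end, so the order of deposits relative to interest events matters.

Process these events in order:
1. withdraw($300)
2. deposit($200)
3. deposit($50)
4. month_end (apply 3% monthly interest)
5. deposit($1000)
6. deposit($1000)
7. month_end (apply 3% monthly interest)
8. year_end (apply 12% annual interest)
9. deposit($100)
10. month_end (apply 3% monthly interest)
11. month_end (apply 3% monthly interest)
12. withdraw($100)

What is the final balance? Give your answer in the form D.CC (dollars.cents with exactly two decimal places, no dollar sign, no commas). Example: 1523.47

After 1 (withdraw($300)): balance=$0.00 total_interest=$0.00
After 2 (deposit($200)): balance=$200.00 total_interest=$0.00
After 3 (deposit($50)): balance=$250.00 total_interest=$0.00
After 4 (month_end (apply 3% monthly interest)): balance=$257.50 total_interest=$7.50
After 5 (deposit($1000)): balance=$1257.50 total_interest=$7.50
After 6 (deposit($1000)): balance=$2257.50 total_interest=$7.50
After 7 (month_end (apply 3% monthly interest)): balance=$2325.22 total_interest=$75.22
After 8 (year_end (apply 12% annual interest)): balance=$2604.24 total_interest=$354.24
After 9 (deposit($100)): balance=$2704.24 total_interest=$354.24
After 10 (month_end (apply 3% monthly interest)): balance=$2785.36 total_interest=$435.36
After 11 (month_end (apply 3% monthly interest)): balance=$2868.92 total_interest=$518.92
After 12 (withdraw($100)): balance=$2768.92 total_interest=$518.92

Answer: 2768.92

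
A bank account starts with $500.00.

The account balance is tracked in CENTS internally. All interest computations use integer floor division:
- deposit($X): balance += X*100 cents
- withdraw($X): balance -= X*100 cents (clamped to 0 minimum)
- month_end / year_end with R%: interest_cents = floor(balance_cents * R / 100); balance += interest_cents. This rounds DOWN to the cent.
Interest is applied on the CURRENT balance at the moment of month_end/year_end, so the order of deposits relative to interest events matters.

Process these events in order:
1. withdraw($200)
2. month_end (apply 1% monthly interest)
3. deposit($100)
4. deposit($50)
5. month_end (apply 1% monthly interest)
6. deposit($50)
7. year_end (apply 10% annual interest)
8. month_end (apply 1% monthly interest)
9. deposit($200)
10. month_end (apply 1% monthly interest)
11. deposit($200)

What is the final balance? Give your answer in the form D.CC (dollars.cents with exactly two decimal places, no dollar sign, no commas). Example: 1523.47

Answer: 971.49

Derivation:
After 1 (withdraw($200)): balance=$300.00 total_interest=$0.00
After 2 (month_end (apply 1% monthly interest)): balance=$303.00 total_interest=$3.00
After 3 (deposit($100)): balance=$403.00 total_interest=$3.00
After 4 (deposit($50)): balance=$453.00 total_interest=$3.00
After 5 (month_end (apply 1% monthly interest)): balance=$457.53 total_interest=$7.53
After 6 (deposit($50)): balance=$507.53 total_interest=$7.53
After 7 (year_end (apply 10% annual interest)): balance=$558.28 total_interest=$58.28
After 8 (month_end (apply 1% monthly interest)): balance=$563.86 total_interest=$63.86
After 9 (deposit($200)): balance=$763.86 total_interest=$63.86
After 10 (month_end (apply 1% monthly interest)): balance=$771.49 total_interest=$71.49
After 11 (deposit($200)): balance=$971.49 total_interest=$71.49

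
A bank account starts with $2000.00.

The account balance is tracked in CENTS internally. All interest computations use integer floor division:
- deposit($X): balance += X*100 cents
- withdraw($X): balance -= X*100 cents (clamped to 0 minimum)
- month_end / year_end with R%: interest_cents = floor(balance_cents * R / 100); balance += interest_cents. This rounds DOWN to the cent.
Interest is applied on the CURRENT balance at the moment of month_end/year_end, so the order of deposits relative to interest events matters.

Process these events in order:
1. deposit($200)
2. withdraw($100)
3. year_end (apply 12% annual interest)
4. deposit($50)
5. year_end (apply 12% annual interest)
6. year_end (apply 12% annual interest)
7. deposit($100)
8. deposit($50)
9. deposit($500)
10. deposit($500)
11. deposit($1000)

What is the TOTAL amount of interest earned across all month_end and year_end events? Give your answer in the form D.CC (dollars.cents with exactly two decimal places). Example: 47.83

Answer: 863.06

Derivation:
After 1 (deposit($200)): balance=$2200.00 total_interest=$0.00
After 2 (withdraw($100)): balance=$2100.00 total_interest=$0.00
After 3 (year_end (apply 12% annual interest)): balance=$2352.00 total_interest=$252.00
After 4 (deposit($50)): balance=$2402.00 total_interest=$252.00
After 5 (year_end (apply 12% annual interest)): balance=$2690.24 total_interest=$540.24
After 6 (year_end (apply 12% annual interest)): balance=$3013.06 total_interest=$863.06
After 7 (deposit($100)): balance=$3113.06 total_interest=$863.06
After 8 (deposit($50)): balance=$3163.06 total_interest=$863.06
After 9 (deposit($500)): balance=$3663.06 total_interest=$863.06
After 10 (deposit($500)): balance=$4163.06 total_interest=$863.06
After 11 (deposit($1000)): balance=$5163.06 total_interest=$863.06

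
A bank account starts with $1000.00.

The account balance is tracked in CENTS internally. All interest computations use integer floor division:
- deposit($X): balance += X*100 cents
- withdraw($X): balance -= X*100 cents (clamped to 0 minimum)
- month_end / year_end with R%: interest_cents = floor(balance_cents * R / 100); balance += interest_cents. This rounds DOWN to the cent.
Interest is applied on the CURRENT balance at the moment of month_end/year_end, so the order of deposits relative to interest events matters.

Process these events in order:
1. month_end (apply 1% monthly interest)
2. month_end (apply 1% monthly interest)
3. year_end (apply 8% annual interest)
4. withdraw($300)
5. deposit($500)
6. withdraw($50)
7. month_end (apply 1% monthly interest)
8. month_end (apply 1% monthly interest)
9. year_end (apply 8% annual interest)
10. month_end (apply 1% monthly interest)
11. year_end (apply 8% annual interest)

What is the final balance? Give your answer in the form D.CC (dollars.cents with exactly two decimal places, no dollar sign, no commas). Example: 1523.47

Answer: 1504.19

Derivation:
After 1 (month_end (apply 1% monthly interest)): balance=$1010.00 total_interest=$10.00
After 2 (month_end (apply 1% monthly interest)): balance=$1020.10 total_interest=$20.10
After 3 (year_end (apply 8% annual interest)): balance=$1101.70 total_interest=$101.70
After 4 (withdraw($300)): balance=$801.70 total_interest=$101.70
After 5 (deposit($500)): balance=$1301.70 total_interest=$101.70
After 6 (withdraw($50)): balance=$1251.70 total_interest=$101.70
After 7 (month_end (apply 1% monthly interest)): balance=$1264.21 total_interest=$114.21
After 8 (month_end (apply 1% monthly interest)): balance=$1276.85 total_interest=$126.85
After 9 (year_end (apply 8% annual interest)): balance=$1378.99 total_interest=$228.99
After 10 (month_end (apply 1% monthly interest)): balance=$1392.77 total_interest=$242.77
After 11 (year_end (apply 8% annual interest)): balance=$1504.19 total_interest=$354.19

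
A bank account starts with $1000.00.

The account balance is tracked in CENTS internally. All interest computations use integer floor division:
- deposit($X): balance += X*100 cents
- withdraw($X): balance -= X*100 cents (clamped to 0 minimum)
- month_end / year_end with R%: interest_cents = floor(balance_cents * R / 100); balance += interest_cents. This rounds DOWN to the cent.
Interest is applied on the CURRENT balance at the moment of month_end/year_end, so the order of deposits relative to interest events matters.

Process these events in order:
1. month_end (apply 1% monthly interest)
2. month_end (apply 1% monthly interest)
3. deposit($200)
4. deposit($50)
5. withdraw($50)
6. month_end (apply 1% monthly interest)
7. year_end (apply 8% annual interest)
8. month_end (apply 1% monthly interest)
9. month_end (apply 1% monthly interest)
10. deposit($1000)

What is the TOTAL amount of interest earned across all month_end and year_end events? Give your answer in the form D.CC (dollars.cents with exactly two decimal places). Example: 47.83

After 1 (month_end (apply 1% monthly interest)): balance=$1010.00 total_interest=$10.00
After 2 (month_end (apply 1% monthly interest)): balance=$1020.10 total_interest=$20.10
After 3 (deposit($200)): balance=$1220.10 total_interest=$20.10
After 4 (deposit($50)): balance=$1270.10 total_interest=$20.10
After 5 (withdraw($50)): balance=$1220.10 total_interest=$20.10
After 6 (month_end (apply 1% monthly interest)): balance=$1232.30 total_interest=$32.30
After 7 (year_end (apply 8% annual interest)): balance=$1330.88 total_interest=$130.88
After 8 (month_end (apply 1% monthly interest)): balance=$1344.18 total_interest=$144.18
After 9 (month_end (apply 1% monthly interest)): balance=$1357.62 total_interest=$157.62
After 10 (deposit($1000)): balance=$2357.62 total_interest=$157.62

Answer: 157.62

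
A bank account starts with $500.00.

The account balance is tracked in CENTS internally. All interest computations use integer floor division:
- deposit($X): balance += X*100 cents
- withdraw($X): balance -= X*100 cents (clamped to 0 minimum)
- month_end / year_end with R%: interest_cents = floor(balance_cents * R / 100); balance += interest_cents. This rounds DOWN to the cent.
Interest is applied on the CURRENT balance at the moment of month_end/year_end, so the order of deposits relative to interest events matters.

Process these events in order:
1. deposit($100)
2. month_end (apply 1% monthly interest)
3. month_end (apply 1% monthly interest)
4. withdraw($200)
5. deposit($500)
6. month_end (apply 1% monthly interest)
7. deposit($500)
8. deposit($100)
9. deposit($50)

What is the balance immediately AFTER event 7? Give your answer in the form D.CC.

Answer: 1421.18

Derivation:
After 1 (deposit($100)): balance=$600.00 total_interest=$0.00
After 2 (month_end (apply 1% monthly interest)): balance=$606.00 total_interest=$6.00
After 3 (month_end (apply 1% monthly interest)): balance=$612.06 total_interest=$12.06
After 4 (withdraw($200)): balance=$412.06 total_interest=$12.06
After 5 (deposit($500)): balance=$912.06 total_interest=$12.06
After 6 (month_end (apply 1% monthly interest)): balance=$921.18 total_interest=$21.18
After 7 (deposit($500)): balance=$1421.18 total_interest=$21.18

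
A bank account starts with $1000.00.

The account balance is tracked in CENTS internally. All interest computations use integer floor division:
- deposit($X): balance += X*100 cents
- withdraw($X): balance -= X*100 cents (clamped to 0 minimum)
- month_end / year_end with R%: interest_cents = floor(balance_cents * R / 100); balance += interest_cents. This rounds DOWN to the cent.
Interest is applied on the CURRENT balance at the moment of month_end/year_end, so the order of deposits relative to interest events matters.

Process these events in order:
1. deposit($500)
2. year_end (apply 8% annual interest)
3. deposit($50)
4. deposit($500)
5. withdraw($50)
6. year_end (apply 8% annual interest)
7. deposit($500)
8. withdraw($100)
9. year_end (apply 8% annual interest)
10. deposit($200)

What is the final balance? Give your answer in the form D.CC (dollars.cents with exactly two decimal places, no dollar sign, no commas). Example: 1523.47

After 1 (deposit($500)): balance=$1500.00 total_interest=$0.00
After 2 (year_end (apply 8% annual interest)): balance=$1620.00 total_interest=$120.00
After 3 (deposit($50)): balance=$1670.00 total_interest=$120.00
After 4 (deposit($500)): balance=$2170.00 total_interest=$120.00
After 5 (withdraw($50)): balance=$2120.00 total_interest=$120.00
After 6 (year_end (apply 8% annual interest)): balance=$2289.60 total_interest=$289.60
After 7 (deposit($500)): balance=$2789.60 total_interest=$289.60
After 8 (withdraw($100)): balance=$2689.60 total_interest=$289.60
After 9 (year_end (apply 8% annual interest)): balance=$2904.76 total_interest=$504.76
After 10 (deposit($200)): balance=$3104.76 total_interest=$504.76

Answer: 3104.76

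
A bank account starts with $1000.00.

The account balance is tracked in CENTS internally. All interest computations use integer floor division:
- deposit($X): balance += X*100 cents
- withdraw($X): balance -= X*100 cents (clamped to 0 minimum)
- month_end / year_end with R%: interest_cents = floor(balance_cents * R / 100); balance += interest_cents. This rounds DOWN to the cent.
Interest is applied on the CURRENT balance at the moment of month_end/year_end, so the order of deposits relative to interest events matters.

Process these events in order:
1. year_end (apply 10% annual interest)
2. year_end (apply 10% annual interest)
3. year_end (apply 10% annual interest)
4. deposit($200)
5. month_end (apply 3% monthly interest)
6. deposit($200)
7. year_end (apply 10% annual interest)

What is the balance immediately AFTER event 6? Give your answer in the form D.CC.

Answer: 1776.93

Derivation:
After 1 (year_end (apply 10% annual interest)): balance=$1100.00 total_interest=$100.00
After 2 (year_end (apply 10% annual interest)): balance=$1210.00 total_interest=$210.00
After 3 (year_end (apply 10% annual interest)): balance=$1331.00 total_interest=$331.00
After 4 (deposit($200)): balance=$1531.00 total_interest=$331.00
After 5 (month_end (apply 3% monthly interest)): balance=$1576.93 total_interest=$376.93
After 6 (deposit($200)): balance=$1776.93 total_interest=$376.93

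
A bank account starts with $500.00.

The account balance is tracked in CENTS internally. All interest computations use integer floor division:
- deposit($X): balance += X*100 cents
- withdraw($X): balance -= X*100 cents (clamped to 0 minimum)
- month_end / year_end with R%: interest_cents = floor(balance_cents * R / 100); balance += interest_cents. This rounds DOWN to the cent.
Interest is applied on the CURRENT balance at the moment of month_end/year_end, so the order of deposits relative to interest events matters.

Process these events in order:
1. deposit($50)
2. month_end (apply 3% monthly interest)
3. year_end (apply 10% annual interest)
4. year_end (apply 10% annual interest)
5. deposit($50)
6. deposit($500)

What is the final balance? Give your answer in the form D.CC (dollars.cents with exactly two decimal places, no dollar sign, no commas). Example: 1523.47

After 1 (deposit($50)): balance=$550.00 total_interest=$0.00
After 2 (month_end (apply 3% monthly interest)): balance=$566.50 total_interest=$16.50
After 3 (year_end (apply 10% annual interest)): balance=$623.15 total_interest=$73.15
After 4 (year_end (apply 10% annual interest)): balance=$685.46 total_interest=$135.46
After 5 (deposit($50)): balance=$735.46 total_interest=$135.46
After 6 (deposit($500)): balance=$1235.46 total_interest=$135.46

Answer: 1235.46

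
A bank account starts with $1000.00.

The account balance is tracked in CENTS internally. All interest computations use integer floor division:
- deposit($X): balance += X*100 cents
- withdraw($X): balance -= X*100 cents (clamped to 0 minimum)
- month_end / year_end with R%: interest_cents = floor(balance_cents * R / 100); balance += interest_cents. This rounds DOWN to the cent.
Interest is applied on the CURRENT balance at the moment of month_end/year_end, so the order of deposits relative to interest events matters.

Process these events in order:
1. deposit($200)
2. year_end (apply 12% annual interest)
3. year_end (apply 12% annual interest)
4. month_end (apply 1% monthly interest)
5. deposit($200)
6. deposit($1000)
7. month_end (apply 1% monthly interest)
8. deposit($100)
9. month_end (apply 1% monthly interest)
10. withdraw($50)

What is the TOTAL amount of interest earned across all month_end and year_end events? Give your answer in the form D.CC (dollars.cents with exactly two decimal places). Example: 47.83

Answer: 376.00

Derivation:
After 1 (deposit($200)): balance=$1200.00 total_interest=$0.00
After 2 (year_end (apply 12% annual interest)): balance=$1344.00 total_interest=$144.00
After 3 (year_end (apply 12% annual interest)): balance=$1505.28 total_interest=$305.28
After 4 (month_end (apply 1% monthly interest)): balance=$1520.33 total_interest=$320.33
After 5 (deposit($200)): balance=$1720.33 total_interest=$320.33
After 6 (deposit($1000)): balance=$2720.33 total_interest=$320.33
After 7 (month_end (apply 1% monthly interest)): balance=$2747.53 total_interest=$347.53
After 8 (deposit($100)): balance=$2847.53 total_interest=$347.53
After 9 (month_end (apply 1% monthly interest)): balance=$2876.00 total_interest=$376.00
After 10 (withdraw($50)): balance=$2826.00 total_interest=$376.00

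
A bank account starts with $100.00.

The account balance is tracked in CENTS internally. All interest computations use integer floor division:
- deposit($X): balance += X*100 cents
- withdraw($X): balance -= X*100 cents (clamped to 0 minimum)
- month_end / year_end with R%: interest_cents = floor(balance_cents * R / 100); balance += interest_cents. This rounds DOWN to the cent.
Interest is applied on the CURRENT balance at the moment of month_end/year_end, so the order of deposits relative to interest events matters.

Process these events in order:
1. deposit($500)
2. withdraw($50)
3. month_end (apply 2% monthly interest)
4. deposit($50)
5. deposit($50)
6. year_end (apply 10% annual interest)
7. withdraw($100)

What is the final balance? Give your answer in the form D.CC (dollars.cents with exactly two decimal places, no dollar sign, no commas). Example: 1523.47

After 1 (deposit($500)): balance=$600.00 total_interest=$0.00
After 2 (withdraw($50)): balance=$550.00 total_interest=$0.00
After 3 (month_end (apply 2% monthly interest)): balance=$561.00 total_interest=$11.00
After 4 (deposit($50)): balance=$611.00 total_interest=$11.00
After 5 (deposit($50)): balance=$661.00 total_interest=$11.00
After 6 (year_end (apply 10% annual interest)): balance=$727.10 total_interest=$77.10
After 7 (withdraw($100)): balance=$627.10 total_interest=$77.10

Answer: 627.10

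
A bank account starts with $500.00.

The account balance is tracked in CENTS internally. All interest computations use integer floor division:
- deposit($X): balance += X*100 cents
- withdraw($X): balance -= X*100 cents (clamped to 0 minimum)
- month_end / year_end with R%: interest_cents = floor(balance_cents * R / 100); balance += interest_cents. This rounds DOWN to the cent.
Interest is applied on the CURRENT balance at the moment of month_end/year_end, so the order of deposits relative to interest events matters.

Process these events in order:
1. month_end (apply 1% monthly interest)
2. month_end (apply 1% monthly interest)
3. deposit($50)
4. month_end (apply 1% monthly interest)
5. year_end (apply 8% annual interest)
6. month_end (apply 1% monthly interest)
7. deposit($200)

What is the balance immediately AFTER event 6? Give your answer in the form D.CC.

Answer: 617.00

Derivation:
After 1 (month_end (apply 1% monthly interest)): balance=$505.00 total_interest=$5.00
After 2 (month_end (apply 1% monthly interest)): balance=$510.05 total_interest=$10.05
After 3 (deposit($50)): balance=$560.05 total_interest=$10.05
After 4 (month_end (apply 1% monthly interest)): balance=$565.65 total_interest=$15.65
After 5 (year_end (apply 8% annual interest)): balance=$610.90 total_interest=$60.90
After 6 (month_end (apply 1% monthly interest)): balance=$617.00 total_interest=$67.00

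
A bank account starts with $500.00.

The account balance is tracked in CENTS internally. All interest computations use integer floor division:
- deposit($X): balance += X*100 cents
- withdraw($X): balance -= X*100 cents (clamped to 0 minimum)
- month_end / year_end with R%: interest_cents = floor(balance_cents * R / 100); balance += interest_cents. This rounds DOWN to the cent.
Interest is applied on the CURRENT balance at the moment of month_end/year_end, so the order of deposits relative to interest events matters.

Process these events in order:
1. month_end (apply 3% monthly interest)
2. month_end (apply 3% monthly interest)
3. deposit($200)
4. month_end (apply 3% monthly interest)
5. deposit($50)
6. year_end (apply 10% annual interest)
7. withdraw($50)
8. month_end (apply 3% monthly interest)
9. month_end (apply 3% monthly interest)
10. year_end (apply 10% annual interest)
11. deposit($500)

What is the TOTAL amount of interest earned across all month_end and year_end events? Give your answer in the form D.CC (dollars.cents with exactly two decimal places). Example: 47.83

Answer: 271.60

Derivation:
After 1 (month_end (apply 3% monthly interest)): balance=$515.00 total_interest=$15.00
After 2 (month_end (apply 3% monthly interest)): balance=$530.45 total_interest=$30.45
After 3 (deposit($200)): balance=$730.45 total_interest=$30.45
After 4 (month_end (apply 3% monthly interest)): balance=$752.36 total_interest=$52.36
After 5 (deposit($50)): balance=$802.36 total_interest=$52.36
After 6 (year_end (apply 10% annual interest)): balance=$882.59 total_interest=$132.59
After 7 (withdraw($50)): balance=$832.59 total_interest=$132.59
After 8 (month_end (apply 3% monthly interest)): balance=$857.56 total_interest=$157.56
After 9 (month_end (apply 3% monthly interest)): balance=$883.28 total_interest=$183.28
After 10 (year_end (apply 10% annual interest)): balance=$971.60 total_interest=$271.60
After 11 (deposit($500)): balance=$1471.60 total_interest=$271.60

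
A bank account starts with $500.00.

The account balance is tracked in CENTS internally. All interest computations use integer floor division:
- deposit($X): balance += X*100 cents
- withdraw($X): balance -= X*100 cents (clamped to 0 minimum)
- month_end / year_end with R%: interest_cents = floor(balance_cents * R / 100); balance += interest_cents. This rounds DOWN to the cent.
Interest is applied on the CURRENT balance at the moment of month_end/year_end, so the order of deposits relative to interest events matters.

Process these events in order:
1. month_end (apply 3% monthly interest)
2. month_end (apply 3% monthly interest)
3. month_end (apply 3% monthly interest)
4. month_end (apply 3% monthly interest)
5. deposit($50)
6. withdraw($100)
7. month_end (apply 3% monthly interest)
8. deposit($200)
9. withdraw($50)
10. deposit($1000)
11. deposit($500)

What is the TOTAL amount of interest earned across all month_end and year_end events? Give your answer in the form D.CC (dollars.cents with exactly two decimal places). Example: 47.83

Answer: 78.13

Derivation:
After 1 (month_end (apply 3% monthly interest)): balance=$515.00 total_interest=$15.00
After 2 (month_end (apply 3% monthly interest)): balance=$530.45 total_interest=$30.45
After 3 (month_end (apply 3% monthly interest)): balance=$546.36 total_interest=$46.36
After 4 (month_end (apply 3% monthly interest)): balance=$562.75 total_interest=$62.75
After 5 (deposit($50)): balance=$612.75 total_interest=$62.75
After 6 (withdraw($100)): balance=$512.75 total_interest=$62.75
After 7 (month_end (apply 3% monthly interest)): balance=$528.13 total_interest=$78.13
After 8 (deposit($200)): balance=$728.13 total_interest=$78.13
After 9 (withdraw($50)): balance=$678.13 total_interest=$78.13
After 10 (deposit($1000)): balance=$1678.13 total_interest=$78.13
After 11 (deposit($500)): balance=$2178.13 total_interest=$78.13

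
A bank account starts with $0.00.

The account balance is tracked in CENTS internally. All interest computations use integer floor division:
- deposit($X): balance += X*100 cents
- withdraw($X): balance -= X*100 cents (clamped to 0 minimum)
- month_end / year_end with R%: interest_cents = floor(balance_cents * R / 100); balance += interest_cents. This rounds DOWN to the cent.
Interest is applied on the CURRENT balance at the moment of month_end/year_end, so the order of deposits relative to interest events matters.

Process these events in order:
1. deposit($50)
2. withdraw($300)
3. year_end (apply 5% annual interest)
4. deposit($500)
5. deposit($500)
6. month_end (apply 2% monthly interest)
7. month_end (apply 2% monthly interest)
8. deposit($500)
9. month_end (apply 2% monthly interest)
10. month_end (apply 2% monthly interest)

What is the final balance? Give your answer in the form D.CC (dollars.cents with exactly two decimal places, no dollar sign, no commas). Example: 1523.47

Answer: 1602.62

Derivation:
After 1 (deposit($50)): balance=$50.00 total_interest=$0.00
After 2 (withdraw($300)): balance=$0.00 total_interest=$0.00
After 3 (year_end (apply 5% annual interest)): balance=$0.00 total_interest=$0.00
After 4 (deposit($500)): balance=$500.00 total_interest=$0.00
After 5 (deposit($500)): balance=$1000.00 total_interest=$0.00
After 6 (month_end (apply 2% monthly interest)): balance=$1020.00 total_interest=$20.00
After 7 (month_end (apply 2% monthly interest)): balance=$1040.40 total_interest=$40.40
After 8 (deposit($500)): balance=$1540.40 total_interest=$40.40
After 9 (month_end (apply 2% monthly interest)): balance=$1571.20 total_interest=$71.20
After 10 (month_end (apply 2% monthly interest)): balance=$1602.62 total_interest=$102.62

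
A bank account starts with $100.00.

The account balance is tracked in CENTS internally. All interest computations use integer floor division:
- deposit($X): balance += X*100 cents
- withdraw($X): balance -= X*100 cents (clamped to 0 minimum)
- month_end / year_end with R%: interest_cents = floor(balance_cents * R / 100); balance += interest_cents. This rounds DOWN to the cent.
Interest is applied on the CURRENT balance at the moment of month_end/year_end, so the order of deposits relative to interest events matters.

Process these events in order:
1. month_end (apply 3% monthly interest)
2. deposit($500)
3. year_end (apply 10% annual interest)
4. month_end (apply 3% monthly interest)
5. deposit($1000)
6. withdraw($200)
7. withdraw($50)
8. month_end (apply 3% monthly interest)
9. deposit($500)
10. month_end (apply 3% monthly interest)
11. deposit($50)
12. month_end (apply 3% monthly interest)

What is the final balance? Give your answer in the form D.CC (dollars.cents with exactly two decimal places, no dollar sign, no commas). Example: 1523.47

Answer: 2148.02

Derivation:
After 1 (month_end (apply 3% monthly interest)): balance=$103.00 total_interest=$3.00
After 2 (deposit($500)): balance=$603.00 total_interest=$3.00
After 3 (year_end (apply 10% annual interest)): balance=$663.30 total_interest=$63.30
After 4 (month_end (apply 3% monthly interest)): balance=$683.19 total_interest=$83.19
After 5 (deposit($1000)): balance=$1683.19 total_interest=$83.19
After 6 (withdraw($200)): balance=$1483.19 total_interest=$83.19
After 7 (withdraw($50)): balance=$1433.19 total_interest=$83.19
After 8 (month_end (apply 3% monthly interest)): balance=$1476.18 total_interest=$126.18
After 9 (deposit($500)): balance=$1976.18 total_interest=$126.18
After 10 (month_end (apply 3% monthly interest)): balance=$2035.46 total_interest=$185.46
After 11 (deposit($50)): balance=$2085.46 total_interest=$185.46
After 12 (month_end (apply 3% monthly interest)): balance=$2148.02 total_interest=$248.02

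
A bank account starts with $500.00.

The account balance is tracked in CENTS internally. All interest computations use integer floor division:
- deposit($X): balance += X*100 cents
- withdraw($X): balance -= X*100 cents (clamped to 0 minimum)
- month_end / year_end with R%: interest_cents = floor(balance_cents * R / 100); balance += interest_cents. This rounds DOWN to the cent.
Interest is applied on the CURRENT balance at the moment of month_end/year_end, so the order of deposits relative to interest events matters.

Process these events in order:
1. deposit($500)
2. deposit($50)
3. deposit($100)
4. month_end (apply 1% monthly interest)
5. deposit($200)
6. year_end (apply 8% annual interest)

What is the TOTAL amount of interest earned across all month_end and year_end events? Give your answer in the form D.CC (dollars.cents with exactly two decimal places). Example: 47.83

After 1 (deposit($500)): balance=$1000.00 total_interest=$0.00
After 2 (deposit($50)): balance=$1050.00 total_interest=$0.00
After 3 (deposit($100)): balance=$1150.00 total_interest=$0.00
After 4 (month_end (apply 1% monthly interest)): balance=$1161.50 total_interest=$11.50
After 5 (deposit($200)): balance=$1361.50 total_interest=$11.50
After 6 (year_end (apply 8% annual interest)): balance=$1470.42 total_interest=$120.42

Answer: 120.42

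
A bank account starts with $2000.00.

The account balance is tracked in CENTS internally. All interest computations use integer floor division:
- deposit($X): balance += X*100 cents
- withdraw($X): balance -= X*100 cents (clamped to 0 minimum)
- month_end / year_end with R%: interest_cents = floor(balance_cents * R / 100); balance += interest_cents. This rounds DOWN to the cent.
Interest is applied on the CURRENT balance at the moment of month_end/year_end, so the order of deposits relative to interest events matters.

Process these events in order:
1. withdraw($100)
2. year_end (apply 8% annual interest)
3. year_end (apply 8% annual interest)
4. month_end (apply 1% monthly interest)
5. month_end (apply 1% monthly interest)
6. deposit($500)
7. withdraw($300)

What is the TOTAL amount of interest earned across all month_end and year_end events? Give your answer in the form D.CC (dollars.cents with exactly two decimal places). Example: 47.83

After 1 (withdraw($100)): balance=$1900.00 total_interest=$0.00
After 2 (year_end (apply 8% annual interest)): balance=$2052.00 total_interest=$152.00
After 3 (year_end (apply 8% annual interest)): balance=$2216.16 total_interest=$316.16
After 4 (month_end (apply 1% monthly interest)): balance=$2238.32 total_interest=$338.32
After 5 (month_end (apply 1% monthly interest)): balance=$2260.70 total_interest=$360.70
After 6 (deposit($500)): balance=$2760.70 total_interest=$360.70
After 7 (withdraw($300)): balance=$2460.70 total_interest=$360.70

Answer: 360.70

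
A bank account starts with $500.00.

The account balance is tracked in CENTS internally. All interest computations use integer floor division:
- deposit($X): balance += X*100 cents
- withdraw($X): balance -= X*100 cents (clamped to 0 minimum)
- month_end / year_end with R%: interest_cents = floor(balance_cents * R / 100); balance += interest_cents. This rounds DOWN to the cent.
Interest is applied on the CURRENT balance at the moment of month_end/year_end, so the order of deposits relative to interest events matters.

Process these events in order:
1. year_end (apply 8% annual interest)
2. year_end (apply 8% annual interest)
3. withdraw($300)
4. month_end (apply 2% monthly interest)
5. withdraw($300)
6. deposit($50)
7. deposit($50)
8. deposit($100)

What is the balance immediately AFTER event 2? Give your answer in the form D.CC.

Answer: 583.20

Derivation:
After 1 (year_end (apply 8% annual interest)): balance=$540.00 total_interest=$40.00
After 2 (year_end (apply 8% annual interest)): balance=$583.20 total_interest=$83.20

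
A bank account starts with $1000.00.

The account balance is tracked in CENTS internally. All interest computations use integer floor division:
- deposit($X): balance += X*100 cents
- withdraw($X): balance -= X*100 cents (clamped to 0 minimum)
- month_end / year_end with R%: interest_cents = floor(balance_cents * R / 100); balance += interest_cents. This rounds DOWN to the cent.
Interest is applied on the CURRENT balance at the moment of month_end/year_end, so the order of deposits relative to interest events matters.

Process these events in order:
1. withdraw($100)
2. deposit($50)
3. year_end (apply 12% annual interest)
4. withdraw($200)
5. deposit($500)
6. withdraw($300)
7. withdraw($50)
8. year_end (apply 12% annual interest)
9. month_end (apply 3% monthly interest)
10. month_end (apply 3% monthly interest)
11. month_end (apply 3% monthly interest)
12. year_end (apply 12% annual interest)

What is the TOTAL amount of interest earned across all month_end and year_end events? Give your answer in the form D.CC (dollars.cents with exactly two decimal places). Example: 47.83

After 1 (withdraw($100)): balance=$900.00 total_interest=$0.00
After 2 (deposit($50)): balance=$950.00 total_interest=$0.00
After 3 (year_end (apply 12% annual interest)): balance=$1064.00 total_interest=$114.00
After 4 (withdraw($200)): balance=$864.00 total_interest=$114.00
After 5 (deposit($500)): balance=$1364.00 total_interest=$114.00
After 6 (withdraw($300)): balance=$1064.00 total_interest=$114.00
After 7 (withdraw($50)): balance=$1014.00 total_interest=$114.00
After 8 (year_end (apply 12% annual interest)): balance=$1135.68 total_interest=$235.68
After 9 (month_end (apply 3% monthly interest)): balance=$1169.75 total_interest=$269.75
After 10 (month_end (apply 3% monthly interest)): balance=$1204.84 total_interest=$304.84
After 11 (month_end (apply 3% monthly interest)): balance=$1240.98 total_interest=$340.98
After 12 (year_end (apply 12% annual interest)): balance=$1389.89 total_interest=$489.89

Answer: 489.89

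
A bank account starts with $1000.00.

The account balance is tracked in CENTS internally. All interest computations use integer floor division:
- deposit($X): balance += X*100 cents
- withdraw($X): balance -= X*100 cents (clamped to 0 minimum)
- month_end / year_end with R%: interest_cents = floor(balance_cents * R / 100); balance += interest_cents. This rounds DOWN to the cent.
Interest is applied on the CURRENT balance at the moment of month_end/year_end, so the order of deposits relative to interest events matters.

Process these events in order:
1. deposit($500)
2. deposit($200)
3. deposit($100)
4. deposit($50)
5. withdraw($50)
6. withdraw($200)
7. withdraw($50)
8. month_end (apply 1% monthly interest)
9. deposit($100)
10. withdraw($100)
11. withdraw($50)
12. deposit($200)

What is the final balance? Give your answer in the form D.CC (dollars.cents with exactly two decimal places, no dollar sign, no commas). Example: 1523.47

Answer: 1715.50

Derivation:
After 1 (deposit($500)): balance=$1500.00 total_interest=$0.00
After 2 (deposit($200)): balance=$1700.00 total_interest=$0.00
After 3 (deposit($100)): balance=$1800.00 total_interest=$0.00
After 4 (deposit($50)): balance=$1850.00 total_interest=$0.00
After 5 (withdraw($50)): balance=$1800.00 total_interest=$0.00
After 6 (withdraw($200)): balance=$1600.00 total_interest=$0.00
After 7 (withdraw($50)): balance=$1550.00 total_interest=$0.00
After 8 (month_end (apply 1% monthly interest)): balance=$1565.50 total_interest=$15.50
After 9 (deposit($100)): balance=$1665.50 total_interest=$15.50
After 10 (withdraw($100)): balance=$1565.50 total_interest=$15.50
After 11 (withdraw($50)): balance=$1515.50 total_interest=$15.50
After 12 (deposit($200)): balance=$1715.50 total_interest=$15.50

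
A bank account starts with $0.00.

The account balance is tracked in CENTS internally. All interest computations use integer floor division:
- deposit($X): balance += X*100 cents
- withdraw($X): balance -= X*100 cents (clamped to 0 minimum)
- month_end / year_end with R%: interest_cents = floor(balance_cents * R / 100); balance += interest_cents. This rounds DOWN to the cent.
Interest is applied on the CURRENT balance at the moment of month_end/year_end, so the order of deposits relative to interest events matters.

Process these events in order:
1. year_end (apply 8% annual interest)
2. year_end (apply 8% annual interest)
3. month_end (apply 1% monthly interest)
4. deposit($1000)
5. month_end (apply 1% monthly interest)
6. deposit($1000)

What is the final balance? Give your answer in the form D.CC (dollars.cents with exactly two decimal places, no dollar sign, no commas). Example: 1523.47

After 1 (year_end (apply 8% annual interest)): balance=$0.00 total_interest=$0.00
After 2 (year_end (apply 8% annual interest)): balance=$0.00 total_interest=$0.00
After 3 (month_end (apply 1% monthly interest)): balance=$0.00 total_interest=$0.00
After 4 (deposit($1000)): balance=$1000.00 total_interest=$0.00
After 5 (month_end (apply 1% monthly interest)): balance=$1010.00 total_interest=$10.00
After 6 (deposit($1000)): balance=$2010.00 total_interest=$10.00

Answer: 2010.00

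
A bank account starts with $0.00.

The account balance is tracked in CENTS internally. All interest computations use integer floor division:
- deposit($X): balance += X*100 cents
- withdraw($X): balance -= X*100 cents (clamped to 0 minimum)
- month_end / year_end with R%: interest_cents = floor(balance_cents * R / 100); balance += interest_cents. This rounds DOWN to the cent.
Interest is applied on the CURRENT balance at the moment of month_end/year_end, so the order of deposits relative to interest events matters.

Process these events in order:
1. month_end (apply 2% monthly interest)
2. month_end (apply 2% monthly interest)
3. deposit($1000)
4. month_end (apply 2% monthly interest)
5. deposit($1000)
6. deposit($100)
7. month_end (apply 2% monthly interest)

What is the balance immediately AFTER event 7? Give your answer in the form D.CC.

After 1 (month_end (apply 2% monthly interest)): balance=$0.00 total_interest=$0.00
After 2 (month_end (apply 2% monthly interest)): balance=$0.00 total_interest=$0.00
After 3 (deposit($1000)): balance=$1000.00 total_interest=$0.00
After 4 (month_end (apply 2% monthly interest)): balance=$1020.00 total_interest=$20.00
After 5 (deposit($1000)): balance=$2020.00 total_interest=$20.00
After 6 (deposit($100)): balance=$2120.00 total_interest=$20.00
After 7 (month_end (apply 2% monthly interest)): balance=$2162.40 total_interest=$62.40

Answer: 2162.40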